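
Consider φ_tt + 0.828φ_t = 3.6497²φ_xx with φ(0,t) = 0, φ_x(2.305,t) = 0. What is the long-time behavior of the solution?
As t → ∞, φ → 0. Damping (γ=0.828) dissipates energy; oscillations decay exponentially.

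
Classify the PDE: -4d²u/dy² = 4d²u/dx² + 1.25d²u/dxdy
Rewriting in standard form: -4d²u/dx² - 1.25d²u/dxdy - 4d²u/dy² = 0. A = -4, B = -1.25, C = -4. Discriminant B² - 4AC = -62.4375. Since -62.4375 < 0, elliptic.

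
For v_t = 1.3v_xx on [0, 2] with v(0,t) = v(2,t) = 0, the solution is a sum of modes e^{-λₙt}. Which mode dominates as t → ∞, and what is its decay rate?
Eigenvalues: λₙ = 1.3n²π²/2².
First three modes:
  n=1: λ₁ = 1.3π²/2² ≈ 3.208
  n=2: λ₂ = 5.2π²/2² ≈ 12.83 (4× faster decay)
  n=3: λ₃ = 11.7π²/2² ≈ 28.869 (9× faster decay)
As t → ∞, higher modes decay exponentially faster. The n=1 mode dominates: v ~ c₁ sin(πx/2) e^{-λ₁t}.
Decay rate: λ₁ = 1.3π²/2² ≈ 3.208.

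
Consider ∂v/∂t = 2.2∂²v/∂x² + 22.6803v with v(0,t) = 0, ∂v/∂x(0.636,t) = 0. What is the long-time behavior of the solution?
As t → ∞, v grows unboundedly. Reaction dominates diffusion (r=22.6803 > κπ²/(4L²)≈13.42); solution grows exponentially.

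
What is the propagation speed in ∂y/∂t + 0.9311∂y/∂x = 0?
Speed = 0.9311. Information travels along x - 0.9311t = const (rightward).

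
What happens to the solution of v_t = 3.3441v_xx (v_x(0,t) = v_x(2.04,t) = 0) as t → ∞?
v → constant (steady state). Heat is conserved (no flux at boundaries); solution approaches the spatial average.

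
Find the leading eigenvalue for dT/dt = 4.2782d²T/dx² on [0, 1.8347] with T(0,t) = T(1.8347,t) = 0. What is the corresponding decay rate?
Eigenvalues: λₙ = 4.2782n²π²/1.8347².
First three modes:
  n=1: λ₁ = 4.2782π²/1.8347² ≈ 12.544
  n=2: λ₂ = 17.1128π²/1.8347² ≈ 50.175 (4× faster decay)
  n=3: λ₃ = 38.5038π²/1.8347² ≈ 112.895 (9× faster decay)
As t → ∞, higher modes decay exponentially faster. The n=1 mode dominates: T ~ c₁ sin(πx/1.8347) e^{-λ₁t}.
Decay rate: λ₁ = 4.2782π²/1.8347² ≈ 12.544.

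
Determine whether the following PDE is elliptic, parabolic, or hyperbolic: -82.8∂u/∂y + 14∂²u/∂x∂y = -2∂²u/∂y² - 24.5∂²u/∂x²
Rewriting in standard form: 24.5∂²u/∂x² + 14∂²u/∂x∂y + 2∂²u/∂y² - 82.8∂u/∂y = 0. Coefficients: A = 24.5, B = 14, C = 2. B² - 4AC = 0, which is zero, so the equation is parabolic.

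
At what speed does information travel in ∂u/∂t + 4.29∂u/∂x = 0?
Speed = 4.29. Information travels along x - 4.29t = const (rightward).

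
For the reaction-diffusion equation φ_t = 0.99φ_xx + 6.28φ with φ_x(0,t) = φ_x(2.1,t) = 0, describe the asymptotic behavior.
φ grows unboundedly. With Neumann BCs the constant mode has diffusion eigenvalue 0, so any r > 0 makes it grow like e^(6.28t); solution grows exponentially.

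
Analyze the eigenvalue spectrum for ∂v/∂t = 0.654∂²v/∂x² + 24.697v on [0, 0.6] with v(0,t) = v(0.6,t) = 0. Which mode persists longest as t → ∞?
Eigenvalues: λₙ = 0.654n²π²/0.6² - 24.697.
First three modes:
  n=1: λ₁ = 0.654π²/0.6² - 24.697 ≈ -6.767
  n=2: λ₂ = 2.616π²/0.6² - 24.697 ≈ 47.022
  n=3: λ₃ = 5.886π²/0.6² - 24.697 ≈ 136.671
Since 0.654π²/0.6² ≈ 17.93 < 24.697, λ₁ < 0.
The n=1 mode grows fastest (−λₙ is largest for n=1) → dominates.
Asymptotic: v ~ c₁ sin(πx/0.6) e^{6.767t} (exponential growth at rate −λ₁ ≈ 6.767).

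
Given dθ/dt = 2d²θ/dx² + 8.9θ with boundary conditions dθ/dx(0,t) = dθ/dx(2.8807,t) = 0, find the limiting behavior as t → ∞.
θ grows unboundedly. With Neumann BCs the constant mode has diffusion eigenvalue 0, so any r > 0 makes it grow like e^(8.9t); solution grows exponentially.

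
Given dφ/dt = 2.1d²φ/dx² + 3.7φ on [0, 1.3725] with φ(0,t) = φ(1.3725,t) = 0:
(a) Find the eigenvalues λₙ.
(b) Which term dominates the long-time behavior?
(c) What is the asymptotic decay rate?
Eigenvalues: λₙ = 2.1n²π²/1.3725² - 3.7.
First three modes:
  n=1: λ₁ = 2.1π²/1.3725² - 3.7 ≈ 7.303
  n=2: λ₂ = 8.4π²/1.3725² - 3.7 ≈ 40.31
  n=3: λ₃ = 18.9π²/1.3725² - 3.7 ≈ 95.323
Since 2.1π²/1.3725² ≈ 11.003 > 3.7, all λₙ > 0.
The n=1 mode decays slowest → dominates as t → ∞.
Asymptotic: φ ~ c₁ sin(πx/1.3725) e^{-λ₁t} with decay rate λ₁ ≈ 7.303.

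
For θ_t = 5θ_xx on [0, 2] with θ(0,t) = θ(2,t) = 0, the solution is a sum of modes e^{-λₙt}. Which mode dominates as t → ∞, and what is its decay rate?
Eigenvalues: λₙ = 5n²π²/2².
First three modes:
  n=1: λ₁ = 5π²/2² ≈ 12.337
  n=2: λ₂ = 20π²/2² ≈ 49.348 (4× faster decay)
  n=3: λ₃ = 45π²/2² ≈ 111.033 (9× faster decay)
As t → ∞, higher modes decay exponentially faster. The n=1 mode dominates: θ ~ c₁ sin(πx/2) e^{-λ₁t}.
Decay rate: λ₁ = 5π²/2² ≈ 12.337.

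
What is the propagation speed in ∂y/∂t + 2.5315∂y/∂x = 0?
Speed = 2.5315. Information travels along x - 2.5315t = const (rightward).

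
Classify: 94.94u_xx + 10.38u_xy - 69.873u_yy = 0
Hyperbolic (discriminant = 26642.71488).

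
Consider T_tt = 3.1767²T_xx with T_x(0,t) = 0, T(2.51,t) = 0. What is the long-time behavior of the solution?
As t → ∞, T oscillates (no decay). Energy is conserved; the solution oscillates indefinitely as standing waves.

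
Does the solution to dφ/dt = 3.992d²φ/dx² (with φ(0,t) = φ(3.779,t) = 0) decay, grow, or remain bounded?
φ → 0. Heat diffuses out through both boundaries.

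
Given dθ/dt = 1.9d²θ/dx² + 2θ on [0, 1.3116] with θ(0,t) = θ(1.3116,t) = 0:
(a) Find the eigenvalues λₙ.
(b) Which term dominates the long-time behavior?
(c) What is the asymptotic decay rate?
Eigenvalues: λₙ = 1.9n²π²/1.3116² - 2.
First three modes:
  n=1: λ₁ = 1.9π²/1.3116² - 2 ≈ 8.901
  n=2: λ₂ = 7.6π²/1.3116² - 2 ≈ 41.602
  n=3: λ₃ = 17.1π²/1.3116² - 2 ≈ 96.105
Since 1.9π²/1.3116² ≈ 10.901 > 2, all λₙ > 0.
The n=1 mode decays slowest → dominates as t → ∞.
Asymptotic: θ ~ c₁ sin(πx/1.3116) e^{-λ₁t} with decay rate λ₁ ≈ 8.901.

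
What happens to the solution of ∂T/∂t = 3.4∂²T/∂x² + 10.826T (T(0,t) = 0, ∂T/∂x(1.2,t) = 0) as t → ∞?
T grows unboundedly. Reaction dominates diffusion (r=10.826 > κπ²/(4L²)≈5.83); solution grows exponentially.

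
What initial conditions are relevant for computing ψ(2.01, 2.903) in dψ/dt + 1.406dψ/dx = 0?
A single point: x = -2.071618. The characteristic through (2.01, 2.903) is x - 1.406t = const, so x = 2.01 - 1.406·2.903 = -2.071618.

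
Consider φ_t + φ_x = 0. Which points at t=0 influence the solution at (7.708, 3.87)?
A single point: x = 3.838. The characteristic through (7.708, 3.87) is x - 1t = const, so x = 7.708 - 1·3.87 = 3.838.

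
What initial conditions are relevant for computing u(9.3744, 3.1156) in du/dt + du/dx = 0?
A single point: x = 6.2588. The characteristic through (9.3744, 3.1156) is x - 1t = const, so x = 9.3744 - 1·3.1156 = 6.2588.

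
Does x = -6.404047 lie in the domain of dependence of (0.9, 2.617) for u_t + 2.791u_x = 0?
Yes. The characteristic through (0.9, 2.617) passes through x = -6.404047.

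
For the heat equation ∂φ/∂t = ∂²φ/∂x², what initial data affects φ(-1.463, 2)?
The entire real line. The heat equation has infinite propagation speed: any initial disturbance instantly affects all points (though exponentially small far away).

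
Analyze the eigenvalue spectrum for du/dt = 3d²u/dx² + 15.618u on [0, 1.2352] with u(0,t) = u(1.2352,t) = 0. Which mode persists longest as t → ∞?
Eigenvalues: λₙ = 3n²π²/1.2352² - 15.618.
First three modes:
  n=1: λ₁ = 3π²/1.2352² - 15.618 ≈ 3.788
  n=2: λ₂ = 12π²/1.2352² - 15.618 ≈ 62.008
  n=3: λ₃ = 27π²/1.2352² - 15.618 ≈ 159.04
Since 3π²/1.2352² ≈ 19.406 > 15.618, all λₙ > 0.
The n=1 mode decays slowest → dominates as t → ∞.
Asymptotic: u ~ c₁ sin(πx/1.2352) e^{-λ₁t} with decay rate λ₁ ≈ 3.788.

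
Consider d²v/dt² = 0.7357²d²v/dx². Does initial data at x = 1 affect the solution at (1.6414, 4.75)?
Yes. The domain of dependence is [-1.853175, 5.135975], and 1 ∈ [-1.853175, 5.135975].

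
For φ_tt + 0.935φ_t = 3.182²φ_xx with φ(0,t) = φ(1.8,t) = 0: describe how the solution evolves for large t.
φ → 0. Damping (γ=0.935) dissipates energy; oscillations decay exponentially.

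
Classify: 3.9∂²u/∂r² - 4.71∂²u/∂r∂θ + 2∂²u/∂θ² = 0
Elliptic (discriminant = -9.0159).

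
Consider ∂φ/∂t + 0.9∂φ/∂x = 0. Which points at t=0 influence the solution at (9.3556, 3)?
A single point: x = 6.6556. The characteristic through (9.3556, 3) is x - 0.9t = const, so x = 9.3556 - 0.9·3 = 6.6556.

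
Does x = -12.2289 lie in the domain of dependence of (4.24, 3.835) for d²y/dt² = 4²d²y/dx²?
No. The domain of dependence is [-11.1, 19.58], and -12.2289 is outside this interval.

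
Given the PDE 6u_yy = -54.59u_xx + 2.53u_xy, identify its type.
Rewriting in standard form: 54.59u_xx - 2.53u_xy + 6u_yy = 0. The second-order coefficients are A = 54.59, B = -2.53, C = 6. Since B² - 4AC = -1303.7591 < 0, this is an elliptic PDE.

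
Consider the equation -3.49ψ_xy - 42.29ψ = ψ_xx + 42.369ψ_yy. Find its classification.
Rewriting in standard form: -ψ_xx - 3.49ψ_xy - 42.369ψ_yy - 42.29ψ = 0. Elliptic. (A = -1, B = -3.49, C = -42.369 gives B² - 4AC = -157.2959.)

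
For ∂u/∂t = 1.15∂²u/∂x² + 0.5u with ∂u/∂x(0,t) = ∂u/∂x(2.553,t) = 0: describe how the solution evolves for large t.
u grows unboundedly. With Neumann BCs the constant mode has diffusion eigenvalue 0, so any r > 0 makes it grow like e^(0.5t); solution grows exponentially.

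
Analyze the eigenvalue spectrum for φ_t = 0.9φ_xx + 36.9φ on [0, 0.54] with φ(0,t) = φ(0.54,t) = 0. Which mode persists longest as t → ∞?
Eigenvalues: λₙ = 0.9n²π²/0.54² - 36.9.
First three modes:
  n=1: λ₁ = 0.9π²/0.54² - 36.9 ≈ -6.438
  n=2: λ₂ = 3.6π²/0.54² - 36.9 ≈ 84.947
  n=3: λ₃ = 8.1π²/0.54² - 36.9 ≈ 237.256
Since 0.9π²/0.54² ≈ 30.462 < 36.9, λ₁ < 0.
The n=1 mode grows fastest (−λₙ is largest for n=1) → dominates.
Asymptotic: φ ~ c₁ sin(πx/0.54) e^{6.438t} (exponential growth at rate −λ₁ ≈ 6.438).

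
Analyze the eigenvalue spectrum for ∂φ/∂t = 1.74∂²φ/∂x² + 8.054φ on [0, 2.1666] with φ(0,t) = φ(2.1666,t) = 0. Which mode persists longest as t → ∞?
Eigenvalues: λₙ = 1.74n²π²/2.1666² - 8.054.
First three modes:
  n=1: λ₁ = 1.74π²/2.1666² - 8.054 ≈ -4.396
  n=2: λ₂ = 6.96π²/2.1666² - 8.054 ≈ 6.58
  n=3: λ₃ = 15.66π²/2.1666² - 8.054 ≈ 24.872
Since 1.74π²/2.1666² ≈ 3.658 < 8.054, λ₁ < 0.
The n=1 mode grows fastest (−λₙ is largest for n=1) → dominates.
Asymptotic: φ ~ c₁ sin(πx/2.1666) e^{4.396t} (exponential growth at rate −λ₁ ≈ 4.396).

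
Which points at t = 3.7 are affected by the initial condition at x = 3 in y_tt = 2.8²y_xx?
Domain of influence: [-7.36, 13.36]. Data at x = 3 spreads outward at speed 2.8.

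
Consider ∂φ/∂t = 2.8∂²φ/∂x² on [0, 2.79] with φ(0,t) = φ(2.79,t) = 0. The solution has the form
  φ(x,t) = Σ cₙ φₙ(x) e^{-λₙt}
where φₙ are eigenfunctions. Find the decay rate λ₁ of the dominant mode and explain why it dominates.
Eigenvalues: λₙ = 2.8n²π²/2.79².
First three modes:
  n=1: λ₁ = 2.8π²/2.79² ≈ 3.55
  n=2: λ₂ = 11.2π²/2.79² ≈ 14.201 (4× faster decay)
  n=3: λ₃ = 25.2π²/2.79² ≈ 31.952 (9× faster decay)
As t → ∞, higher modes decay exponentially faster. The n=1 mode dominates: φ ~ c₁ sin(πx/2.79) e^{-λ₁t}.
Decay rate: λ₁ = 2.8π²/2.79² ≈ 3.55.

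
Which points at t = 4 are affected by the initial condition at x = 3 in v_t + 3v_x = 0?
At x = 15. The characteristic carries data from (3, 0) to (15, 4).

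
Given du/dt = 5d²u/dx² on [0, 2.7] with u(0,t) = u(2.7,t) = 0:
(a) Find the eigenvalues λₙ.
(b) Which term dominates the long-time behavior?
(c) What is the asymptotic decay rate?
Eigenvalues: λₙ = 5n²π²/2.7².
First three modes:
  n=1: λ₁ = 5π²/2.7² ≈ 6.769
  n=2: λ₂ = 20π²/2.7² ≈ 27.077 (4× faster decay)
  n=3: λ₃ = 45π²/2.7² ≈ 60.923 (9× faster decay)
As t → ∞, higher modes decay exponentially faster. The n=1 mode dominates: u ~ c₁ sin(πx/2.7) e^{-λ₁t}.
Decay rate: λ₁ = 5π²/2.7² ≈ 6.769.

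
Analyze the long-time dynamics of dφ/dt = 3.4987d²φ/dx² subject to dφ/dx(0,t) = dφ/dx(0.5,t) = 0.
Long-time behavior: φ → constant (steady state). Heat is conserved (no flux at boundaries); solution approaches the spatial average.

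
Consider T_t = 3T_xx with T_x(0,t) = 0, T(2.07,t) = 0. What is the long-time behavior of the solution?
As t → ∞, T → 0. Heat escapes through the Dirichlet boundary.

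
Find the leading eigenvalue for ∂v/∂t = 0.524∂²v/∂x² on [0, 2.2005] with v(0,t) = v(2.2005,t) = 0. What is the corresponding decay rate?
Eigenvalues: λₙ = 0.524n²π²/2.2005².
First three modes:
  n=1: λ₁ = 0.524π²/2.2005² ≈ 1.068
  n=2: λ₂ = 2.096π²/2.2005² ≈ 4.272 (4× faster decay)
  n=3: λ₃ = 4.716π²/2.2005² ≈ 9.612 (9× faster decay)
As t → ∞, higher modes decay exponentially faster. The n=1 mode dominates: v ~ c₁ sin(πx/2.2005) e^{-λ₁t}.
Decay rate: λ₁ = 0.524π²/2.2005² ≈ 1.068.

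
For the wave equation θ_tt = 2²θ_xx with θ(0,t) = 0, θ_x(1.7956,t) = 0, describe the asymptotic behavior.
θ oscillates (no decay). Energy is conserved; the solution oscillates indefinitely as standing waves.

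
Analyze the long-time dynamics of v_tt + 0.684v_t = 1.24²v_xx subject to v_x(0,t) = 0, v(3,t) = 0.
Long-time behavior: v → 0. Damping (γ=0.684) dissipates energy; oscillations decay exponentially.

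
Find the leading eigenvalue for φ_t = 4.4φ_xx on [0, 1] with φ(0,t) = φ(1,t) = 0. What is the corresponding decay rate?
Eigenvalues: λₙ = 4.4n²π².
First three modes:
  n=1: λ₁ = 4.4π² ≈ 43.426
  n=2: λ₂ = 17.6π² ≈ 173.705 (4× faster decay)
  n=3: λ₃ = 39.6π² ≈ 390.836 (9× faster decay)
As t → ∞, higher modes decay exponentially faster. The n=1 mode dominates: φ ~ c₁ sin(πx) e^{-λ₁t}.
Decay rate: λ₁ = 4.4π² ≈ 43.426.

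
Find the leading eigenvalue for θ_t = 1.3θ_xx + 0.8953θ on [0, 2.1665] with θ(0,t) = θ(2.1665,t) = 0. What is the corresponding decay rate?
Eigenvalues: λₙ = 1.3n²π²/2.1665² - 0.8953.
First three modes:
  n=1: λ₁ = 1.3π²/2.1665² - 0.8953 ≈ 1.838
  n=2: λ₂ = 5.2π²/2.1665² - 0.8953 ≈ 10.039
  n=3: λ₃ = 11.7π²/2.1665² - 0.8953 ≈ 23.707
Since 1.3π²/2.1665² ≈ 2.734 > 0.8953, all λₙ > 0.
The n=1 mode decays slowest → dominates as t → ∞.
Asymptotic: θ ~ c₁ sin(πx/2.1665) e^{-λ₁t} with decay rate λ₁ ≈ 1.838.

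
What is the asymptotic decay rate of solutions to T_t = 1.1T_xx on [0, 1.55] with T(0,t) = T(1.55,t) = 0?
Eigenvalues: λₙ = 1.1n²π²/1.55².
First three modes:
  n=1: λ₁ = 1.1π²/1.55² ≈ 4.519
  n=2: λ₂ = 4.4π²/1.55² ≈ 18.075 (4× faster decay)
  n=3: λ₃ = 9.9π²/1.55² ≈ 40.67 (9× faster decay)
As t → ∞, higher modes decay exponentially faster. The n=1 mode dominates: T ~ c₁ sin(πx/1.55) e^{-λ₁t}.
Decay rate: λ₁ = 1.1π²/1.55² ≈ 4.519.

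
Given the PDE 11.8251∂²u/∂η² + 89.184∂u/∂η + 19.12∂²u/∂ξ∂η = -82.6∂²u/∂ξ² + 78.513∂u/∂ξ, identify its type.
Rewriting in standard form: 82.6∂²u/∂ξ² + 19.12∂²u/∂ξ∂η + 11.8251∂²u/∂η² - 78.513∂u/∂ξ + 89.184∂u/∂η = 0. The second-order coefficients are A = 82.6, B = 19.12, C = 11.8251. Since B² - 4AC = -3541.43864 < 0, this is an elliptic PDE.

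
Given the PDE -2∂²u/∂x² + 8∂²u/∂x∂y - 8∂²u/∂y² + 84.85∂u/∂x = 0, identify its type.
The second-order coefficients are A = -2, B = 8, C = -8. Since B² - 4AC = 0 = 0, this is a parabolic PDE.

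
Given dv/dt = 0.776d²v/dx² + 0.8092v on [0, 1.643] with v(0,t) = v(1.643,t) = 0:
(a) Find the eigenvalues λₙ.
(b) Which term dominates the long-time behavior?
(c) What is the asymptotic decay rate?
Eigenvalues: λₙ = 0.776n²π²/1.643² - 0.8092.
First three modes:
  n=1: λ₁ = 0.776π²/1.643² - 0.8092 ≈ 2.028
  n=2: λ₂ = 3.104π²/1.643² - 0.8092 ≈ 10.54
  n=3: λ₃ = 6.984π²/1.643² - 0.8092 ≈ 24.725
Since 0.776π²/1.643² ≈ 2.837 > 0.8092, all λₙ > 0.
The n=1 mode decays slowest → dominates as t → ∞.
Asymptotic: v ~ c₁ sin(πx/1.643) e^{-λ₁t} with decay rate λ₁ ≈ 2.028.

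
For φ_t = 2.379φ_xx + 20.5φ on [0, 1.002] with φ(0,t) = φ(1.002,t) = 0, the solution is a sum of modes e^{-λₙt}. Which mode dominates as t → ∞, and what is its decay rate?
Eigenvalues: λₙ = 2.379n²π²/1.002² - 20.5.
First three modes:
  n=1: λ₁ = 2.379π²/1.002² - 20.5 ≈ 2.886
  n=2: λ₂ = 9.516π²/1.002² - 20.5 ≈ 73.045
  n=3: λ₃ = 21.411π²/1.002² - 20.5 ≈ 189.975
Since 2.379π²/1.002² ≈ 23.386 > 20.5, all λₙ > 0.
The n=1 mode decays slowest → dominates as t → ∞.
Asymptotic: φ ~ c₁ sin(πx/1.002) e^{-λ₁t} with decay rate λ₁ ≈ 2.886.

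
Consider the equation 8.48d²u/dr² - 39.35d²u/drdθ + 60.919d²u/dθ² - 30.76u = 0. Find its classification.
Elliptic. (A = 8.48, B = -39.35, C = 60.919 gives B² - 4AC = -517.94998.)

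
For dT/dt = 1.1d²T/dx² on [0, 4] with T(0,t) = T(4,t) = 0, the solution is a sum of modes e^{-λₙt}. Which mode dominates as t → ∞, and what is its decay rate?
Eigenvalues: λₙ = 1.1n²π²/4².
First three modes:
  n=1: λ₁ = 1.1π²/4² ≈ 0.679
  n=2: λ₂ = 4.4π²/4² ≈ 2.714 (4× faster decay)
  n=3: λ₃ = 9.9π²/4² ≈ 6.107 (9× faster decay)
As t → ∞, higher modes decay exponentially faster. The n=1 mode dominates: T ~ c₁ sin(πx/4) e^{-λ₁t}.
Decay rate: λ₁ = 1.1π²/4² ≈ 0.679.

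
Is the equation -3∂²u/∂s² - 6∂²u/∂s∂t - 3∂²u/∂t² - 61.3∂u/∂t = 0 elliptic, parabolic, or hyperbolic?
Computing B² - 4AC with A = -3, B = -6, C = -3: discriminant = 0 (zero). Answer: parabolic.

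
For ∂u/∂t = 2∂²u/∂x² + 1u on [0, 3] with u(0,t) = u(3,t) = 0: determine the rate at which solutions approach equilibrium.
Eigenvalues: λₙ = 2n²π²/3² - 1.
First three modes:
  n=1: λ₁ = 2π²/3² - 1 ≈ 1.193
  n=2: λ₂ = 8π²/3² - 1 ≈ 7.773
  n=3: λ₃ = 18π²/3² - 1 ≈ 18.739
Since 2π²/3² ≈ 2.193 > 1, all λₙ > 0.
The n=1 mode decays slowest → dominates as t → ∞.
Asymptotic: u ~ c₁ sin(πx/3) e^{-λ₁t} with decay rate λ₁ ≈ 1.193.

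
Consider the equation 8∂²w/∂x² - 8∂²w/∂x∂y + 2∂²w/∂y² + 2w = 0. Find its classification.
Parabolic. (A = 8, B = -8, C = 2 gives B² - 4AC = 0.)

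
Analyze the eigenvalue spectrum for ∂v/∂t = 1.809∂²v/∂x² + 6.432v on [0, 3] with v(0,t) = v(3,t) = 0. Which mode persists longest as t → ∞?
Eigenvalues: λₙ = 1.809n²π²/3² - 6.432.
First three modes:
  n=1: λ₁ = 1.809π²/3² - 6.432 ≈ -4.448
  n=2: λ₂ = 7.236π²/3² - 6.432 ≈ 1.503
  n=3: λ₃ = 16.281π²/3² - 6.432 ≈ 11.422
Since 1.809π²/3² ≈ 1.984 < 6.432, λ₁ < 0.
The n=1 mode grows fastest (−λₙ is largest for n=1) → dominates.
Asymptotic: v ~ c₁ sin(πx/3) e^{4.448t} (exponential growth at rate −λ₁ ≈ 4.448).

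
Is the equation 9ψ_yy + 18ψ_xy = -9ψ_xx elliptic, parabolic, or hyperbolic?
Rewriting in standard form: 9ψ_xx + 18ψ_xy + 9ψ_yy = 0. Computing B² - 4AC with A = 9, B = 18, C = 9: discriminant = 0 (zero). Answer: parabolic.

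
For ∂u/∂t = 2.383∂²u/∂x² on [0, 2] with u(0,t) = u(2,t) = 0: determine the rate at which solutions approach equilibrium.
Eigenvalues: λₙ = 2.383n²π²/2².
First three modes:
  n=1: λ₁ = 2.383π²/2² ≈ 5.88
  n=2: λ₂ = 9.532π²/2² ≈ 23.519 (4× faster decay)
  n=3: λ₃ = 21.447π²/2² ≈ 52.918 (9× faster decay)
As t → ∞, higher modes decay exponentially faster. The n=1 mode dominates: u ~ c₁ sin(πx/2) e^{-λ₁t}.
Decay rate: λ₁ = 2.383π²/2² ≈ 5.88.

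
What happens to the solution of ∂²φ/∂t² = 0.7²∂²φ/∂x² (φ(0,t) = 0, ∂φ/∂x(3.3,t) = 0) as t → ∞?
φ oscillates (no decay). Energy is conserved; the solution oscillates indefinitely as standing waves.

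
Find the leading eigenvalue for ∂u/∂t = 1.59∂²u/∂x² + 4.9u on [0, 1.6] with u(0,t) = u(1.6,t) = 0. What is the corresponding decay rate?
Eigenvalues: λₙ = 1.59n²π²/1.6² - 4.9.
First three modes:
  n=1: λ₁ = 1.59π²/1.6² - 4.9 ≈ 1.23
  n=2: λ₂ = 6.36π²/1.6² - 4.9 ≈ 19.62
  n=3: λ₃ = 14.31π²/1.6² - 4.9 ≈ 50.27
Since 1.59π²/1.6² ≈ 6.13 > 4.9, all λₙ > 0.
The n=1 mode decays slowest → dominates as t → ∞.
Asymptotic: u ~ c₁ sin(πx/1.6) e^{-λ₁t} with decay rate λ₁ ≈ 1.23.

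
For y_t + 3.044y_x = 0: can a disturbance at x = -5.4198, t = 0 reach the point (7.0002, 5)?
No. Only data at x = -8.2198 affects (7.0002, 5). Advection has one-way propagation along characteristics.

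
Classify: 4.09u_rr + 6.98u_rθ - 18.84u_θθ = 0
Hyperbolic (discriminant = 356.9428).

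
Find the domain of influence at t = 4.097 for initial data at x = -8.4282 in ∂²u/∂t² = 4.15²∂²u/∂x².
Domain of influence: [-25.43075, 8.57435]. Data at x = -8.4282 spreads outward at speed 4.15.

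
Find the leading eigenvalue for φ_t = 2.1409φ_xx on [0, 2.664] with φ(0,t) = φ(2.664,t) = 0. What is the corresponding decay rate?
Eigenvalues: λₙ = 2.1409n²π²/2.664².
First three modes:
  n=1: λ₁ = 2.1409π²/2.664² ≈ 2.977
  n=2: λ₂ = 8.5636π²/2.664² ≈ 11.909 (4× faster decay)
  n=3: λ₃ = 19.2681π²/2.664² ≈ 26.796 (9× faster decay)
As t → ∞, higher modes decay exponentially faster. The n=1 mode dominates: φ ~ c₁ sin(πx/2.664) e^{-λ₁t}.
Decay rate: λ₁ = 2.1409π²/2.664² ≈ 2.977.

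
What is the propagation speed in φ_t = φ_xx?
Infinite. The heat equation is parabolic, not hyperbolic, so disturbances propagate instantly.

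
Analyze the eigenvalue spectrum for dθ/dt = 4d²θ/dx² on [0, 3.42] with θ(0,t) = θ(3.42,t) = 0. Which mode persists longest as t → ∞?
Eigenvalues: λₙ = 4n²π²/3.42².
First three modes:
  n=1: λ₁ = 4π²/3.42² ≈ 3.375
  n=2: λ₂ = 16π²/3.42² ≈ 13.501 (4× faster decay)
  n=3: λ₃ = 36π²/3.42² ≈ 30.377 (9× faster decay)
As t → ∞, higher modes decay exponentially faster. The n=1 mode dominates: θ ~ c₁ sin(πx/3.42) e^{-λ₁t}.
Decay rate: λ₁ = 4π²/3.42² ≈ 3.375.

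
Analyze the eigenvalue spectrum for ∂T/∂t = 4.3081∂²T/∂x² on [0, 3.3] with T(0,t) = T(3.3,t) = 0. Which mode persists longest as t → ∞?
Eigenvalues: λₙ = 4.3081n²π²/3.3².
First three modes:
  n=1: λ₁ = 4.3081π²/3.3² ≈ 3.904
  n=2: λ₂ = 17.2324π²/3.3² ≈ 15.618 (4× faster decay)
  n=3: λ₃ = 38.7729π²/3.3² ≈ 35.14 (9× faster decay)
As t → ∞, higher modes decay exponentially faster. The n=1 mode dominates: T ~ c₁ sin(πx/3.3) e^{-λ₁t}.
Decay rate: λ₁ = 4.3081π²/3.3² ≈ 3.904.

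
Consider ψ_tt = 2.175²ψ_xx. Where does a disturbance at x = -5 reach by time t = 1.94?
Domain of influence: [-9.2195, -0.7805]. Data at x = -5 spreads outward at speed 2.175.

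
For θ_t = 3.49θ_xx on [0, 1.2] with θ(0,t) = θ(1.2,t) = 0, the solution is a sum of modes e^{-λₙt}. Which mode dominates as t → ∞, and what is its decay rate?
Eigenvalues: λₙ = 3.49n²π²/1.2².
First three modes:
  n=1: λ₁ = 3.49π²/1.2² ≈ 23.92
  n=2: λ₂ = 13.96π²/1.2² ≈ 95.68 (4× faster decay)
  n=3: λ₃ = 31.41π²/1.2² ≈ 215.281 (9× faster decay)
As t → ∞, higher modes decay exponentially faster. The n=1 mode dominates: θ ~ c₁ sin(πx/1.2) e^{-λ₁t}.
Decay rate: λ₁ = 3.49π²/1.2² ≈ 23.92.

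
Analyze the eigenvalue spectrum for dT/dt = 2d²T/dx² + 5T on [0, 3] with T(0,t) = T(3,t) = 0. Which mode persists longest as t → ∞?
Eigenvalues: λₙ = 2n²π²/3² - 5.
First three modes:
  n=1: λ₁ = 2π²/3² - 5 ≈ -2.807
  n=2: λ₂ = 8π²/3² - 5 ≈ 3.773
  n=3: λ₃ = 18π²/3² - 5 ≈ 14.739
Since 2π²/3² ≈ 2.193 < 5, λ₁ < 0.
The n=1 mode grows fastest (−λₙ is largest for n=1) → dominates.
Asymptotic: T ~ c₁ sin(πx/3) e^{2.807t} (exponential growth at rate −λ₁ ≈ 2.807).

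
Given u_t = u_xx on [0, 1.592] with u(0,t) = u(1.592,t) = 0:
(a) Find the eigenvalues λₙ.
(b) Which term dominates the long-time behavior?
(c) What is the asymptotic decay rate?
Eigenvalues: λₙ = n²π²/1.592².
First three modes:
  n=1: λ₁ = π²/1.592² ≈ 3.894
  n=2: λ₂ = 4π²/1.592² ≈ 15.577 (4× faster decay)
  n=3: λ₃ = 9π²/1.592² ≈ 35.047 (9× faster decay)
As t → ∞, higher modes decay exponentially faster. The n=1 mode dominates: u ~ c₁ sin(πx/1.592) e^{-λ₁t}.
Decay rate: λ₁ = π²/1.592² ≈ 3.894.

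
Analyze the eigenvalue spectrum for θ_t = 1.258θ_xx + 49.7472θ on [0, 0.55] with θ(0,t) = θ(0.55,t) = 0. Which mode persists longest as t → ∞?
Eigenvalues: λₙ = 1.258n²π²/0.55² - 49.7472.
First three modes:
  n=1: λ₁ = 1.258π²/0.55² - 49.7472 ≈ -8.703
  n=2: λ₂ = 5.032π²/0.55² - 49.7472 ≈ 114.431
  n=3: λ₃ = 11.322π²/0.55² - 49.7472 ≈ 319.653
Since 1.258π²/0.55² ≈ 41.045 < 49.7472, λ₁ < 0.
The n=1 mode grows fastest (−λₙ is largest for n=1) → dominates.
Asymptotic: θ ~ c₁ sin(πx/0.55) e^{8.703t} (exponential growth at rate −λ₁ ≈ 8.703).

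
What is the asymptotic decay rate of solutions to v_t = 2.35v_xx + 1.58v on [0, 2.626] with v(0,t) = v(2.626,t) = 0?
Eigenvalues: λₙ = 2.35n²π²/2.626² - 1.58.
First three modes:
  n=1: λ₁ = 2.35π²/2.626² - 1.58 ≈ 1.783
  n=2: λ₂ = 9.4π²/2.626² - 1.58 ≈ 11.874
  n=3: λ₃ = 21.15π²/2.626² - 1.58 ≈ 28.691
Since 2.35π²/2.626² ≈ 3.363 > 1.58, all λₙ > 0.
The n=1 mode decays slowest → dominates as t → ∞.
Asymptotic: v ~ c₁ sin(πx/2.626) e^{-λ₁t} with decay rate λ₁ ≈ 1.783.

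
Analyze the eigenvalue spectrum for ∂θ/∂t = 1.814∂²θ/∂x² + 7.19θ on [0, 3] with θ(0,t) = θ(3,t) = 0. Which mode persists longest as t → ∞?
Eigenvalues: λₙ = 1.814n²π²/3² - 7.19.
First three modes:
  n=1: λ₁ = 1.814π²/3² - 7.19 ≈ -5.201
  n=2: λ₂ = 7.256π²/3² - 7.19 ≈ 0.767
  n=3: λ₃ = 16.326π²/3² - 7.19 ≈ 10.713
Since 1.814π²/3² ≈ 1.989 < 7.19, λ₁ < 0.
The n=1 mode grows fastest (−λₙ is largest for n=1) → dominates.
Asymptotic: θ ~ c₁ sin(πx/3) e^{5.201t} (exponential growth at rate −λ₁ ≈ 5.201).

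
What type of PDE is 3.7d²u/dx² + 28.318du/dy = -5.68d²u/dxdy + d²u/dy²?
Rewriting in standard form: 3.7d²u/dx² + 5.68d²u/dxdy - d²u/dy² + 28.318du/dy = 0. With A = 3.7, B = 5.68, C = -1, the discriminant is 47.0624. This is a hyperbolic PDE.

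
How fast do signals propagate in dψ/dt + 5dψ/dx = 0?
Speed = 5. Information travels along x - 5t = const (rightward).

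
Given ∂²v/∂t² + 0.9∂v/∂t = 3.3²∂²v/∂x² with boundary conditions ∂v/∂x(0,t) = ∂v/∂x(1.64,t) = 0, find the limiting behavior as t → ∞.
v → constant (steady state). Damping (γ=0.9) dissipates the nonconstant modes; with Neumann BCs the spatial average obeys M''+γM'=0 and tends to a finite limit.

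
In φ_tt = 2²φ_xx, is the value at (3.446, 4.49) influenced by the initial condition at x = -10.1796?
No. The domain of dependence is [-5.534, 12.426], and -10.1796 is outside this interval.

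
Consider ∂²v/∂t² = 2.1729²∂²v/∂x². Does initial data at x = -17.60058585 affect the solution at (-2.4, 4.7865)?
No. The domain of dependence is [-12.80058585, 8.00058585], and -17.60058585 is outside this interval.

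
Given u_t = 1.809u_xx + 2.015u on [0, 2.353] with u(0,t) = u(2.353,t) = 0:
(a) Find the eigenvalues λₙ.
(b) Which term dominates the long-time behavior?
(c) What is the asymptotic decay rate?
Eigenvalues: λₙ = 1.809n²π²/2.353² - 2.015.
First three modes:
  n=1: λ₁ = 1.809π²/2.353² - 2.015 ≈ 1.21
  n=2: λ₂ = 7.236π²/2.353² - 2.015 ≈ 10.884
  n=3: λ₃ = 16.281π²/2.353² - 2.015 ≈ 27.008
Since 1.809π²/2.353² ≈ 3.225 > 2.015, all λₙ > 0.
The n=1 mode decays slowest → dominates as t → ∞.
Asymptotic: u ~ c₁ sin(πx/2.353) e^{-λ₁t} with decay rate λ₁ ≈ 1.21.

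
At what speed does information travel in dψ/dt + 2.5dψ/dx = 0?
Speed = 2.5. Information travels along x - 2.5t = const (rightward).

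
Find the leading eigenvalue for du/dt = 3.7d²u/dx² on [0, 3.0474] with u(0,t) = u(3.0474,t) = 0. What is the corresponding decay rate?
Eigenvalues: λₙ = 3.7n²π²/3.0474².
First three modes:
  n=1: λ₁ = 3.7π²/3.0474² ≈ 3.932
  n=2: λ₂ = 14.8π²/3.0474² ≈ 15.729 (4× faster decay)
  n=3: λ₃ = 33.3π²/3.0474² ≈ 35.39 (9× faster decay)
As t → ∞, higher modes decay exponentially faster. The n=1 mode dominates: u ~ c₁ sin(πx/3.0474) e^{-λ₁t}.
Decay rate: λ₁ = 3.7π²/3.0474² ≈ 3.932.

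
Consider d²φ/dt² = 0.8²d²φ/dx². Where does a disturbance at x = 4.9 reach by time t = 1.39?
Domain of influence: [3.788, 6.012]. Data at x = 4.9 spreads outward at speed 0.8.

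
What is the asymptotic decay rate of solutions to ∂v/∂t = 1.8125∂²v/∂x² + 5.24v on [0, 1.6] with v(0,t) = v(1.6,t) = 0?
Eigenvalues: λₙ = 1.8125n²π²/1.6² - 5.24.
First three modes:
  n=1: λ₁ = 1.8125π²/1.6² - 5.24 ≈ 1.748
  n=2: λ₂ = 7.25π²/1.6² - 5.24 ≈ 22.711
  n=3: λ₃ = 16.3125π²/1.6² - 5.24 ≈ 57.65
Since 1.8125π²/1.6² ≈ 6.988 > 5.24, all λₙ > 0.
The n=1 mode decays slowest → dominates as t → ∞.
Asymptotic: v ~ c₁ sin(πx/1.6) e^{-λ₁t} with decay rate λ₁ ≈ 1.748.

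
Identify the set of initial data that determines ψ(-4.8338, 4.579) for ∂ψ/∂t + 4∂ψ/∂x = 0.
A single point: x = -23.1498. The characteristic through (-4.8338, 4.579) is x - 4t = const, so x = -4.8338 - 4·4.579 = -23.1498.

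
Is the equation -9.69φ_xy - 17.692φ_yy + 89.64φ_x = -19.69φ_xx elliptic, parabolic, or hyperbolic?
Rewriting in standard form: 19.69φ_xx - 9.69φ_xy - 17.692φ_yy + 89.64φ_x = 0. Computing B² - 4AC with A = 19.69, B = -9.69, C = -17.692: discriminant = 1487.31802 (positive). Answer: hyperbolic.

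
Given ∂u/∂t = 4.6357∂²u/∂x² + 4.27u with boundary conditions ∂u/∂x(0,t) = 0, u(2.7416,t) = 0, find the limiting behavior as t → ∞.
u grows unboundedly. Reaction dominates diffusion (r=4.27 > κπ²/(4L²)≈1.52); solution grows exponentially.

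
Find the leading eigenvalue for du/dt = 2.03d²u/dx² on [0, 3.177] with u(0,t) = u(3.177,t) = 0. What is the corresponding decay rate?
Eigenvalues: λₙ = 2.03n²π²/3.177².
First three modes:
  n=1: λ₁ = 2.03π²/3.177² ≈ 1.985
  n=2: λ₂ = 8.12π²/3.177² ≈ 7.94 (4× faster decay)
  n=3: λ₃ = 18.27π²/3.177² ≈ 17.865 (9× faster decay)
As t → ∞, higher modes decay exponentially faster. The n=1 mode dominates: u ~ c₁ sin(πx/3.177) e^{-λ₁t}.
Decay rate: λ₁ = 2.03π²/3.177² ≈ 1.985.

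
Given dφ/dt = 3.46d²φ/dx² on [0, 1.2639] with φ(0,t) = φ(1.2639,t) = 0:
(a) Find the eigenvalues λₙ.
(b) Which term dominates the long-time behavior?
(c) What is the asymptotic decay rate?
Eigenvalues: λₙ = 3.46n²π²/1.2639².
First three modes:
  n=1: λ₁ = 3.46π²/1.2639² ≈ 21.377
  n=2: λ₂ = 13.84π²/1.2639² ≈ 85.509 (4× faster decay)
  n=3: λ₃ = 31.14π²/1.2639² ≈ 192.395 (9× faster decay)
As t → ∞, higher modes decay exponentially faster. The n=1 mode dominates: φ ~ c₁ sin(πx/1.2639) e^{-λ₁t}.
Decay rate: λ₁ = 3.46π²/1.2639² ≈ 21.377.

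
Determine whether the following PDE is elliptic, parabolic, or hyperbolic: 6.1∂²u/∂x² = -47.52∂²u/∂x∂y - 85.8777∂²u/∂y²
Rewriting in standard form: 6.1∂²u/∂x² + 47.52∂²u/∂x∂y + 85.8777∂²u/∂y² = 0. Coefficients: A = 6.1, B = 47.52, C = 85.8777. B² - 4AC = 162.73452, which is positive, so the equation is hyperbolic.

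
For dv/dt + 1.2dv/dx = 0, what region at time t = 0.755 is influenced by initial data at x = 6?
At x = 6.906. The characteristic carries data from (6, 0) to (6.906, 0.755).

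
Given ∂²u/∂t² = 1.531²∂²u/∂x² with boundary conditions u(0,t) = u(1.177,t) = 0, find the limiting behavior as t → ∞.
u oscillates (no decay). Energy is conserved; the solution oscillates indefinitely as standing waves.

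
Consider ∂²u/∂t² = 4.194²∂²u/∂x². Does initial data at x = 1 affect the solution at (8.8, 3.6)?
Yes. The domain of dependence is [-6.2984, 23.8984], and 1 ∈ [-6.2984, 23.8984].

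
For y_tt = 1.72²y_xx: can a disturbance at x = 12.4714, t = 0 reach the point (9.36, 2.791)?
Yes. The domain of dependence is [4.55948, 14.16052], and 12.4714 ∈ [4.55948, 14.16052].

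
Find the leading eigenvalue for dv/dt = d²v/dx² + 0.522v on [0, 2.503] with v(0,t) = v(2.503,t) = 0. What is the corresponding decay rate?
Eigenvalues: λₙ = n²π²/2.503² - 0.522.
First three modes:
  n=1: λ₁ = π²/2.503² - 0.522 ≈ 1.053
  n=2: λ₂ = 4π²/2.503² - 0.522 ≈ 5.779
  n=3: λ₃ = 9π²/2.503² - 0.522 ≈ 13.656
Since π²/2.503² ≈ 1.575 > 0.522, all λₙ > 0.
The n=1 mode decays slowest → dominates as t → ∞.
Asymptotic: v ~ c₁ sin(πx/2.503) e^{-λ₁t} with decay rate λ₁ ≈ 1.053.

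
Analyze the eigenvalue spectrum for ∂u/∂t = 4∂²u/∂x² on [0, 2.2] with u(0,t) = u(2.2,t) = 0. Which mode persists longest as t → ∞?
Eigenvalues: λₙ = 4n²π²/2.2².
First three modes:
  n=1: λ₁ = 4π²/2.2² ≈ 8.157
  n=2: λ₂ = 16π²/2.2² ≈ 32.627 (4× faster decay)
  n=3: λ₃ = 36π²/2.2² ≈ 73.41 (9× faster decay)
As t → ∞, higher modes decay exponentially faster. The n=1 mode dominates: u ~ c₁ sin(πx/2.2) e^{-λ₁t}.
Decay rate: λ₁ = 4π²/2.2² ≈ 8.157.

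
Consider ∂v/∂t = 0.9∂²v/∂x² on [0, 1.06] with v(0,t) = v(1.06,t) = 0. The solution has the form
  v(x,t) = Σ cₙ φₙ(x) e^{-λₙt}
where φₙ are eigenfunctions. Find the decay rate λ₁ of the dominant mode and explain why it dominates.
Eigenvalues: λₙ = 0.9n²π²/1.06².
First three modes:
  n=1: λ₁ = 0.9π²/1.06² ≈ 7.906
  n=2: λ₂ = 3.6π²/1.06² ≈ 31.622 (4× faster decay)
  n=3: λ₃ = 8.1π²/1.06² ≈ 71.15 (9× faster decay)
As t → ∞, higher modes decay exponentially faster. The n=1 mode dominates: v ~ c₁ sin(πx/1.06) e^{-λ₁t}.
Decay rate: λ₁ = 0.9π²/1.06² ≈ 7.906.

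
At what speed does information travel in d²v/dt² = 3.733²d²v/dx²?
Speed = 3.733. Information travels along characteristics x = x₀ ± 3.733t.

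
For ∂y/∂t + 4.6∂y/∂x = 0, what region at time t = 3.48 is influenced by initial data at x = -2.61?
At x = 13.398. The characteristic carries data from (-2.61, 0) to (13.398, 3.48).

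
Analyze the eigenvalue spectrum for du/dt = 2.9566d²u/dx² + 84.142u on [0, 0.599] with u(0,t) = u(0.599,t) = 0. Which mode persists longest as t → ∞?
Eigenvalues: λₙ = 2.9566n²π²/0.599² - 84.142.
First three modes:
  n=1: λ₁ = 2.9566π²/0.599² - 84.142 ≈ -2.814
  n=2: λ₂ = 11.8264π²/0.599² - 84.142 ≈ 241.169
  n=3: λ₃ = 26.6094π²/0.599² - 84.142 ≈ 647.808
Since 2.9566π²/0.599² ≈ 81.328 < 84.142, λ₁ < 0.
The n=1 mode grows fastest (−λₙ is largest for n=1) → dominates.
Asymptotic: u ~ c₁ sin(πx/0.599) e^{2.814t} (exponential growth at rate −λ₁ ≈ 2.814).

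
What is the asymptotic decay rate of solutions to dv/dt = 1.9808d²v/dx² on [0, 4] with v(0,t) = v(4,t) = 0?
Eigenvalues: λₙ = 1.9808n²π²/4².
First three modes:
  n=1: λ₁ = 1.9808π²/4² ≈ 1.222
  n=2: λ₂ = 7.9232π²/4² ≈ 4.887 (4× faster decay)
  n=3: λ₃ = 17.8272π²/4² ≈ 10.997 (9× faster decay)
As t → ∞, higher modes decay exponentially faster. The n=1 mode dominates: v ~ c₁ sin(πx/4) e^{-λ₁t}.
Decay rate: λ₁ = 1.9808π²/4² ≈ 1.222.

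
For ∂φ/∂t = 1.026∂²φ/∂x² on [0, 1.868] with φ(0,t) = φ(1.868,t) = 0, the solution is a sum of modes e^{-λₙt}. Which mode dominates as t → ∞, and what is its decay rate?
Eigenvalues: λₙ = 1.026n²π²/1.868².
First three modes:
  n=1: λ₁ = 1.026π²/1.868² ≈ 2.902
  n=2: λ₂ = 4.104π²/1.868² ≈ 11.608 (4× faster decay)
  n=3: λ₃ = 9.234π²/1.868² ≈ 26.118 (9× faster decay)
As t → ∞, higher modes decay exponentially faster. The n=1 mode dominates: φ ~ c₁ sin(πx/1.868) e^{-λ₁t}.
Decay rate: λ₁ = 1.026π²/1.868² ≈ 2.902.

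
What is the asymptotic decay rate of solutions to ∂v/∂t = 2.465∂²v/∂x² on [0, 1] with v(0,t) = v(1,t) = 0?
Eigenvalues: λₙ = 2.465n²π².
First three modes:
  n=1: λ₁ = 2.465π² ≈ 24.329
  n=2: λ₂ = 9.86π² ≈ 97.314 (4× faster decay)
  n=3: λ₃ = 22.185π² ≈ 218.957 (9× faster decay)
As t → ∞, higher modes decay exponentially faster. The n=1 mode dominates: v ~ c₁ sin(πx) e^{-λ₁t}.
Decay rate: λ₁ = 2.465π² ≈ 24.329.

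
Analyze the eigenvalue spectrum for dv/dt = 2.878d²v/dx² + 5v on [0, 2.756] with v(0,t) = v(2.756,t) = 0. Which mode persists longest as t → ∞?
Eigenvalues: λₙ = 2.878n²π²/2.756² - 5.
First three modes:
  n=1: λ₁ = 2.878π²/2.756² - 5 ≈ -1.26
  n=2: λ₂ = 11.512π²/2.756² - 5 ≈ 9.959
  n=3: λ₃ = 25.902π²/2.756² - 5 ≈ 28.657
Since 2.878π²/2.756² ≈ 3.74 < 5, λ₁ < 0.
The n=1 mode grows fastest (−λₙ is largest for n=1) → dominates.
Asymptotic: v ~ c₁ sin(πx/2.756) e^{1.26t} (exponential growth at rate −λ₁ ≈ 1.26).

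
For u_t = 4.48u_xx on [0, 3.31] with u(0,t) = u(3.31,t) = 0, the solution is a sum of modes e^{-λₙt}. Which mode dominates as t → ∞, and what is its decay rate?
Eigenvalues: λₙ = 4.48n²π²/3.31².
First three modes:
  n=1: λ₁ = 4.48π²/3.31² ≈ 4.036
  n=2: λ₂ = 17.92π²/3.31² ≈ 16.143 (4× faster decay)
  n=3: λ₃ = 40.32π²/3.31² ≈ 36.322 (9× faster decay)
As t → ∞, higher modes decay exponentially faster. The n=1 mode dominates: u ~ c₁ sin(πx/3.31) e^{-λ₁t}.
Decay rate: λ₁ = 4.48π²/3.31² ≈ 4.036.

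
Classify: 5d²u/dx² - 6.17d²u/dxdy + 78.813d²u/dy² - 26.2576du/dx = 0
Elliptic (discriminant = -1538.1911).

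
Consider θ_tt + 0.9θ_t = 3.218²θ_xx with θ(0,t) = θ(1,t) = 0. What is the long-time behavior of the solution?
As t → ∞, θ → 0. Damping (γ=0.9) dissipates energy; oscillations decay exponentially.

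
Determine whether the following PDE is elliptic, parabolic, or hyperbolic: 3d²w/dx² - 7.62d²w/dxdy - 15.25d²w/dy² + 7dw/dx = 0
Coefficients: A = 3, B = -7.62, C = -15.25. B² - 4AC = 241.0644, which is positive, so the equation is hyperbolic.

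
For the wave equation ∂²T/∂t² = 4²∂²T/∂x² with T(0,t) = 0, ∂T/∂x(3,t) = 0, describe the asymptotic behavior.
T oscillates (no decay). Energy is conserved; the solution oscillates indefinitely as standing waves.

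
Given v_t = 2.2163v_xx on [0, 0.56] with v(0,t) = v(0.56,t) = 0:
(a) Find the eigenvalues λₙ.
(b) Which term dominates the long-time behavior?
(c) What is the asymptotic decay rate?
Eigenvalues: λₙ = 2.2163n²π²/0.56².
First three modes:
  n=1: λ₁ = 2.2163π²/0.56² ≈ 69.751
  n=2: λ₂ = 8.8652π²/0.56² ≈ 279.005 (4× faster decay)
  n=3: λ₃ = 19.9467π²/0.56² ≈ 627.762 (9× faster decay)
As t → ∞, higher modes decay exponentially faster. The n=1 mode dominates: v ~ c₁ sin(πx/0.56) e^{-λ₁t}.
Decay rate: λ₁ = 2.2163π²/0.56² ≈ 69.751.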